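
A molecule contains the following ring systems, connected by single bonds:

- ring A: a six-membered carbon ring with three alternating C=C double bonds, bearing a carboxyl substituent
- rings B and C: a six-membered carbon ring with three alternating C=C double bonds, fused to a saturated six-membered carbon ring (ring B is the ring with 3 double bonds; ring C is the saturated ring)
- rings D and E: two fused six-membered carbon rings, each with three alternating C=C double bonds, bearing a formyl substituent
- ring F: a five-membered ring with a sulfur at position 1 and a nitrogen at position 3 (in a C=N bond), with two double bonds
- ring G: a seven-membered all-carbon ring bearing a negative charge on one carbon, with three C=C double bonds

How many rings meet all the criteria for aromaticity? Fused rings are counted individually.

5

Ring A has a continuous p-orbital overlap around the ring; 3 ring double bonds give 6 π electrons. Since 6 = 4n+2 (n=1), ring A is aromatic (benzene).
Ring B is fully conjugated (every ring atom contributes a p orbital); 3 ring double bonds give 6 π electrons. Since 6 = 4n+2 (n=1), ring B is aromatic (benzene ring).
Ring C has four sp³ carbons, so it is not fully conjugated — not aromatic (cyclohexane ring).
Rings D and E form a fused bicyclic system with 10 sp² atoms and 10 π electrons from ring double bonds. 10 = 4(2)+2, so the system is aromatic and both rings count as aromatic (naphthalene).
Ring F is fully conjugated (every ring atom contributes a p orbital); 2 ring double bonds (4 π electrons) plus a heteroatom lone pair (2) give 6 π electrons. 6 = 4(1)+2, so ring F is aromatic (thiazole).
Ring G has only sp² ring atoms; a planar conformation would have a fully conjugated π system of 8 electrons. But 8 = 4(2), which is 4n not 4n+2, so ring G is not aromatic (cycloheptatrienyl anion).
Aromatic: A, B, D, E, F. Total: 5.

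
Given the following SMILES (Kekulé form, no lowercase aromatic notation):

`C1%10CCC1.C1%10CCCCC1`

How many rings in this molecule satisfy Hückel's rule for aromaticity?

The SMILES encodes a four-membered saturated carbon ring; a six-membered saturated carbon ring.
The 4-membered ring has only sp³ atoms, so it is not fully conjugated — not aromatic (cyclobutane).
The 6-membered ring has only sp³ atoms, so it is not fully conjugated — not aromatic (cyclohexane).
None of the rings are aromatic. Total: 0.

0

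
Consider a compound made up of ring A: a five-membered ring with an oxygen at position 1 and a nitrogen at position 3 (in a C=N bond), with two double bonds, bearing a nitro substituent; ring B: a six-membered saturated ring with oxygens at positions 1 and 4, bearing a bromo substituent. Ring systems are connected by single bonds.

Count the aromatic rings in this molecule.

1

Ring A is planar and fully conjugated; 2 ring double bonds (4 π electrons) plus a heteroatom lone pair (2) give 6 π electrons. 6 = 4(1)+2, so ring A is aromatic (oxazole).
Ring B has only sp³ atoms, so it is not fully conjugated — not aromatic (1,4-dioxane).
Aromatic: A. Total: 1.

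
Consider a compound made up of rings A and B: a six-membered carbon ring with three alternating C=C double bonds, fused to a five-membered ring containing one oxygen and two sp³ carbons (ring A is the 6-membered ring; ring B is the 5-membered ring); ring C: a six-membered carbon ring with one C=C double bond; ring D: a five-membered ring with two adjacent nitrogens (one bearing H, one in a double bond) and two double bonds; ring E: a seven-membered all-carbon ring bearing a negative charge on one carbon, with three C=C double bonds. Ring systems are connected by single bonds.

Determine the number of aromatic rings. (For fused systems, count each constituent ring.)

2

Ring A has a continuous p-orbital overlap around the ring; 3 ring double bonds give 6 π electrons. 6 = 4(1)+2, so ring A is aromatic (benzene ring).
Ring B has two sp³ carbons, so it is not fully conjugated — not aromatic (oxolane ring).
Ring C has four sp³ carbons, so it is not fully conjugated — not aromatic (cyclohexene).
Ring D has a continuous p-orbital overlap around the ring; 2 ring double bonds (4 π electrons) plus a heteroatom lone pair (2) give 6 π electrons. Since 6 = 4n+2 (n=1), ring D is aromatic (pyrazole).
Ring E has only sp² ring atoms; a planar conformation would have a fully conjugated π system of 8 electrons. But 8 = 4(2), which is 4n not 4n+2, so ring E is not aromatic (cycloheptatrienyl anion).
Aromatic: A, D. Total: 2.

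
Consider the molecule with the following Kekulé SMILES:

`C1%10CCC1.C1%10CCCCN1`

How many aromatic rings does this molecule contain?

The SMILES encodes a four-membered saturated carbon ring; a six-membered saturated ring of five carbons and one N–H nitrogen.
The 4-membered ring has only sp³ atoms, so it is not fully conjugated — not aromatic (cyclobutane).
The 6-membered ring with one N–H has only sp³ atoms, so it is not fully conjugated — not aromatic (piperidine).
None of the rings are aromatic. Total: 0.

0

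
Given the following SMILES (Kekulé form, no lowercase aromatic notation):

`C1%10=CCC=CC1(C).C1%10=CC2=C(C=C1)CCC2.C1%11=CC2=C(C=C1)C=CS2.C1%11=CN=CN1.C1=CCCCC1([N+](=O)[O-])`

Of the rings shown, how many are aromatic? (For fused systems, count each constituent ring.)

4

The SMILES encodes a six-membered carbon ring with two isolated C=C double bonds and two sp³ carbons; a six-membered carbon ring with three alternating C=C double bonds, fused to a saturated five-membered carbon ring; a six-membered carbon ring with three alternating C=C double bonds, fused to a five-membered ring containing one sulfur and two C=C double bonds; a five-membered ring with nitrogens at positions 1 and 3 (one bearing H, one in a C=N bond) and two double bonds; a six-membered carbon ring with one C=C double bond.
The 6-membered ring has two sp³ carbons, so it is not fully conjugated — not aromatic (1,4-cyclohexadiene).
The second 6-membered ring is fully conjugated (every ring atom contributes a p orbital); 3 ring double bonds give 6 π electrons. 6 = 4(1)+2, so it is aromatic (benzene ring).
The 5-membered ring has three sp³ carbons, so it is not fully conjugated — not aromatic (cyclopentane ring).
The fused 6/5-membered bicyclic (with one sulfur) is a single π system with 9 sp² atoms and 10 π electrons from ring double bonds plus a heteroatom lone pair. 10 = 4(2)+2, so the system is aromatic and both rings count as aromatic (benzothiophene).
The 5-membered ring with two nitrogens (one N–H, one =N–) is planar and fully conjugated; 2 ring double bonds (4 π electrons) plus a heteroatom lone pair (2) give 6 π electrons. Since 6 = 4n+2 (n=1), it is aromatic (imidazole).
The third 6-membered ring has four sp³ carbons, so it is not fully conjugated — not aromatic (cyclohexene).
4 of the 7 rings are aromatic. Total: 4.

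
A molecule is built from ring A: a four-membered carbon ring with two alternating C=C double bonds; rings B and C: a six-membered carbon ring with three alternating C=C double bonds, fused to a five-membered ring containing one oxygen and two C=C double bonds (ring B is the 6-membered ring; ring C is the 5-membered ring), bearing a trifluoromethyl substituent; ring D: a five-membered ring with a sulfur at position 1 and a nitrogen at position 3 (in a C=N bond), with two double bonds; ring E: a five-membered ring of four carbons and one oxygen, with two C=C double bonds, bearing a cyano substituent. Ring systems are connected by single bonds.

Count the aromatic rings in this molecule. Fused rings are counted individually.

4

Ring A has only sp² ring atoms; a planar conformation would have a fully conjugated π system of 4 electrons. But 4 = 4(1), which is 4n not 4n+2, so ring A is not aromatic (cyclobutadiene) — cyclobutadiene is antiaromatic and distorts to a rectangle.
Rings B and C form a fused bicyclic system (with one oxygen) with 9 sp² atoms and 10 π electrons from ring double bonds plus a heteroatom lone pair. 10 = 4(2)+2, so the system is aromatic and both rings count as aromatic (benzofuran).
Ring D is planar and fully conjugated; 2 ring double bonds (4 π electrons) plus a heteroatom lone pair (2) give 6 π electrons. 6 = 4(1)+2, so ring D is aromatic (thiazole).
Ring E is planar and fully conjugated; 2 ring double bonds (4 π electrons) plus a heteroatom lone pair (2) give 6 π electrons. Since 6 = 4n+2 (n=1), ring E is aromatic (furan).
Aromatic: B, C, D, E. Total: 4.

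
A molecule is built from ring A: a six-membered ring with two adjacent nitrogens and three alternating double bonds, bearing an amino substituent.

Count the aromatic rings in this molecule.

1

Ring A has a continuous p-orbital overlap around the ring; 3 ring double bonds give 6 π electrons. 6 = 4(1)+2, so ring A is aromatic (pyridazine).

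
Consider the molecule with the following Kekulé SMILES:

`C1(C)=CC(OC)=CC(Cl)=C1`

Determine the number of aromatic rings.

The SMILES encodes a six-membered carbon ring with three alternating C=C double bonds.
The 6-membered ring is fully conjugated (every ring atom contributes a p orbital); 3 ring double bonds give 6 π electrons. That satisfies 4n+2 with n=1, so it is aromatic (benzene).

1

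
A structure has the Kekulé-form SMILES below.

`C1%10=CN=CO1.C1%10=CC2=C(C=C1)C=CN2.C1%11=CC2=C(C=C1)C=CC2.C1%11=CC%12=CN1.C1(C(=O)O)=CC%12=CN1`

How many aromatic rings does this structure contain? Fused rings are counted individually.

6

The SMILES encodes a five-membered ring with an oxygen at position 1 and a nitrogen at position 3 (in a C=N bond), with two double bonds; a six-membered carbon ring with three alternating C=C double bonds, fused to a five-membered ring containing one N–H nitrogen and two C=C double bonds; a six-membered carbon ring with three alternating C=C double bonds, fused to a five-membered carbon ring containing one C=C double bond and one sp³ carbon; a five-membered ring of four carbons and one nitrogen bearing a hydrogen, with two C=C double bonds; a five-membered ring of four carbons and one nitrogen bearing a hydrogen, with two C=C double bonds.
The 5-membered ring with one oxygen and one =N– has a continuous p-orbital overlap around the ring; 2 ring double bonds (4 π electrons) plus a heteroatom lone pair (2) give 6 π electrons. 6 = 4(1)+2, so it is aromatic (oxazole).
The fused 6/5-membered bicyclic (with one N–H) is a single π system with 9 sp² atoms and 10 π electrons from ring double bonds plus a heteroatom lone pair. 10 = 4(2)+2, so the system is aromatic and both rings count as aromatic (indole).
The 6-membered ring has a continuous p-orbital overlap around the ring; 3 ring double bonds give 6 π electrons. 6 = 4(1)+2, so it is aromatic (benzene ring).
The 5-membered ring has one sp³ carbon, so it is not fully conjugated — not aromatic (cyclopentene ring).
The 5-membered ring with one N–H has a continuous p-orbital overlap around the ring; 2 ring double bonds (4 π electrons) plus a heteroatom lone pair (2) give 6 π electrons. That satisfies 4n+2 with n=1, so it is aromatic (pyrrole).
The second 5-membered ring with one N–H is fully conjugated (every ring atom contributes a p orbital); 2 ring double bonds (4 π electrons) plus a heteroatom lone pair (2) give 6 π electrons. 6 = 4(1)+2, so it is aromatic (pyrrole).
6 of the 7 rings are aromatic. Total: 6.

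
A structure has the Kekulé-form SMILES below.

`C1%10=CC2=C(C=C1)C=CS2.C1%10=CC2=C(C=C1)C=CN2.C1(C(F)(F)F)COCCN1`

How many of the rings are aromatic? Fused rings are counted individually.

The SMILES encodes a six-membered carbon ring with three alternating C=C double bonds, fused to a five-membered ring containing one sulfur and two C=C double bonds; a six-membered carbon ring with three alternating C=C double bonds, fused to a five-membered ring containing one N–H nitrogen and two C=C double bonds; a six-membered saturated ring with an oxygen and an N–H nitrogen at positions 1 and 4.
The fused 6/5-membered bicyclic (with one sulfur) is a single π system with 9 sp² atoms and 10 π electrons from ring double bonds plus a heteroatom lone pair. 10 = 4(2)+2, so the system is aromatic and both rings count as aromatic (benzothiophene).
The fused 6/5-membered bicyclic (with one N–H) is a single π system with 9 sp² atoms and 10 π electrons from ring double bonds plus a heteroatom lone pair. 10 = 4(2)+2, so the system is aromatic and both rings count as aromatic (indole).
The 6-membered ring with one oxygen and one N–H (1,4) has only sp³ atoms, so it is not fully conjugated — not aromatic (morpholine).
4 of the 5 rings are aromatic. Total: 4.

4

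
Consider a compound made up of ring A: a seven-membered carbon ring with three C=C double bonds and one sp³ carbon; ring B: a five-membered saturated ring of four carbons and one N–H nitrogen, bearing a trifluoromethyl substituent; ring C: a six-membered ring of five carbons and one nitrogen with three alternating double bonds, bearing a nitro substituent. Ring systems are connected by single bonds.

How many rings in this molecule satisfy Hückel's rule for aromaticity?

Ring A has one sp³ carbon, so it is not fully conjugated — not aromatic (cycloheptatriene).
Ring B has only sp³ atoms, so it is not fully conjugated — not aromatic (pyrrolidine).
Ring C has a continuous p-orbital overlap around the ring; 3 ring double bonds give 6 π electrons. Since 6 = 4n+2 (n=1), ring C is aromatic (pyridine).
Aromatic: C. Total: 1.

1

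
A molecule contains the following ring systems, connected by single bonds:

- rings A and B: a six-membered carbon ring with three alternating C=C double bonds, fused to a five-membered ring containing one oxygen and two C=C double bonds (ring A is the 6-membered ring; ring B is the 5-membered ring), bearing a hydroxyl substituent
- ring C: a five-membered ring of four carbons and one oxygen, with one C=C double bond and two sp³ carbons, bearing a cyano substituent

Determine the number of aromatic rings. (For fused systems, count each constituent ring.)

Rings A and B form a fused bicyclic system (with one oxygen) with 9 sp² atoms and 10 π electrons from ring double bonds plus a heteroatom lone pair. 10 = 4(2)+2, so the system is aromatic and both rings count as aromatic (benzofuran).
Ring C has two sp³ carbons, so it is not fully conjugated — not aromatic (2,3-dihydrofuran).
Aromatic: A, B. Total: 2.

2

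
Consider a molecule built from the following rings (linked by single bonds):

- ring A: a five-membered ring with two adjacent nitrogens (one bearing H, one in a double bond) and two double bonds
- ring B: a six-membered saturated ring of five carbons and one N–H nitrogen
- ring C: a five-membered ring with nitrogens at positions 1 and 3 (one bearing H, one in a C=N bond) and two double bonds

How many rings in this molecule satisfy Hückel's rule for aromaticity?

Ring A is fully conjugated (every ring atom contributes a p orbital); 2 ring double bonds (4 π electrons) plus a heteroatom lone pair (2) give 6 π electrons. That satisfies 4n+2 with n=1, so ring A is aromatic (pyrazole).
Ring B has only sp³ atoms, so it is not fully conjugated — not aromatic (piperidine).
Ring C is fully conjugated (every ring atom contributes a p orbital); 2 ring double bonds (4 π electrons) plus a heteroatom lone pair (2) give 6 π electrons. Since 6 = 4n+2 (n=1), ring C is aromatic (imidazole).
Aromatic: A, C. Total: 2.

2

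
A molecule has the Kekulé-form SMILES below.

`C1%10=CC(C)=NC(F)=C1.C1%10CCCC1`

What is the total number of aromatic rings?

1

The SMILES encodes a six-membered ring of five carbons and one nitrogen with three alternating double bonds; a five-membered saturated carbon ring.
The 6-membered ring with one nitrogen is planar and fully conjugated; 3 ring double bonds give 6 π electrons. 6 = 4(1)+2, so it is aromatic (pyridine).
The 5-membered ring has only sp³ atoms, so it is not fully conjugated — not aromatic (cyclopentane).
1 of the 2 rings is aromatic. Total: 1.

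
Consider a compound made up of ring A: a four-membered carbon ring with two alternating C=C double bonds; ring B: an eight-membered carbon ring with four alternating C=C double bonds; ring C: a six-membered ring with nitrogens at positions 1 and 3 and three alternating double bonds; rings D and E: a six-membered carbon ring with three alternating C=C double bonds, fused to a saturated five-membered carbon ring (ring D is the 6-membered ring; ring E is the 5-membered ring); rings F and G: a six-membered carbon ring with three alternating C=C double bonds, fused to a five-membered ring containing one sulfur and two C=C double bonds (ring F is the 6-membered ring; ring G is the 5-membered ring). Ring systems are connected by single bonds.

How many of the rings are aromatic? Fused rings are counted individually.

4

Ring A has only sp² ring atoms; a planar conformation would have a fully conjugated π system of 4 electrons. But 4 = 4(1), which is 4n not 4n+2, so ring A is not aromatic (cyclobutadiene) — cyclobutadiene is antiaromatic and distorts to a rectangle.
Ring B has only sp² ring atoms; a planar conformation would have a fully conjugated π system of 8 electrons. But 8 = 4(2), which is 4n not 4n+2, so ring B is not aromatic (cyclooctatetraene) — cyclooctatetraene distorts into a non-planar tub to avoid antiaromaticity.
Ring C has a continuous p-orbital overlap around the ring; 3 ring double bonds give 6 π electrons. 6 = 4(1)+2, so ring C is aromatic (pyrimidine).
Ring D is planar and fully conjugated; 3 ring double bonds give 6 π electrons. That satisfies 4n+2 with n=1, so ring D is aromatic (benzene ring).
Ring E has three sp³ carbons, so it is not fully conjugated — not aromatic (cyclopentane ring).
Rings F and G form a fused bicyclic system (with one sulfur) with 9 sp² atoms and 10 π electrons from ring double bonds plus a heteroatom lone pair. 10 = 4(2)+2, so the system is aromatic and both rings count as aromatic (benzothiophene).
Aromatic: C, D, F, G. Total: 4.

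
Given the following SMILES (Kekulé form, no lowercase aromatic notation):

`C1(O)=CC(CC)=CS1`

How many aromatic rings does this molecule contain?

The SMILES encodes a five-membered ring of four carbons and one sulfur, with two C=C double bonds.
The 5-membered ring with one sulfur is planar and fully conjugated; 2 ring double bonds (4 π electrons) plus a heteroatom lone pair (2) give 6 π electrons. Since 6 = 4n+2 (n=1), it is aromatic (thiophene).

1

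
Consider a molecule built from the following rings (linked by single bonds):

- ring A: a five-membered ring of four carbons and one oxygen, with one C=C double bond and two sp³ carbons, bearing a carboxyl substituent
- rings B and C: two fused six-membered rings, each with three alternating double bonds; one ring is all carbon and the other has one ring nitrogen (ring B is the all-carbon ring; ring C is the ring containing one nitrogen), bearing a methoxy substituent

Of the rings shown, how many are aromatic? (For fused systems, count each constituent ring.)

2

Ring A has two sp³ carbons, so it is not fully conjugated — not aromatic (2,3-dihydrofuran).
Rings B and C form a fused bicyclic system (with one nitrogen) with 10 sp² atoms and 10 π electrons from ring double bonds. 10 = 4(2)+2, so the system is aromatic and both rings count as aromatic (quinoline).
Aromatic: B, C. Total: 2.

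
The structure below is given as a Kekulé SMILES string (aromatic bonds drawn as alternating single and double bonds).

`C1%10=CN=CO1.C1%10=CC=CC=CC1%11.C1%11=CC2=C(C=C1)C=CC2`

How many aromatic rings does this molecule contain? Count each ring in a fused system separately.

2

The SMILES encodes a five-membered ring with an oxygen at position 1 and a nitrogen at position 3 (in a C=N bond), with two double bonds; a seven-membered carbon ring with three C=C double bonds and one sp³ carbon; a six-membered carbon ring with three alternating C=C double bonds, fused to a five-membered carbon ring containing one C=C double bond and one sp³ carbon.
The 5-membered ring with one oxygen and one =N– has a continuous p-orbital overlap around the ring; 2 ring double bonds (4 π electrons) plus a heteroatom lone pair (2) give 6 π electrons. That satisfies 4n+2 with n=1, so it is aromatic (oxazole).
The 7-membered ring has one sp³ carbon, so it is not fully conjugated — not aromatic (cycloheptatriene).
The 6-membered ring is planar and fully conjugated; 3 ring double bonds give 6 π electrons. Since 6 = 4n+2 (n=1), it is aromatic (benzene ring).
The 5-membered ring has one sp³ carbon, so it is not fully conjugated — not aromatic (cyclopentene ring).
2 of the 4 rings are aromatic. Total: 2.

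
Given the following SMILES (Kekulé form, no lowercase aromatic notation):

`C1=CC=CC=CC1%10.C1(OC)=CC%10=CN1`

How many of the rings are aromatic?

1

The SMILES encodes a seven-membered carbon ring with three C=C double bonds and one sp³ carbon; a five-membered ring of four carbons and one nitrogen bearing a hydrogen, with two C=C double bonds.
The 7-membered ring has one sp³ carbon, so it is not fully conjugated — not aromatic (cycloheptatriene).
The 5-membered ring with one N–H has a continuous p-orbital overlap around the ring; 2 ring double bonds (4 π electrons) plus a heteroatom lone pair (2) give 6 π electrons. That satisfies 4n+2 with n=1, so it is aromatic (pyrrole).
1 of the 2 rings is aromatic. Total: 1.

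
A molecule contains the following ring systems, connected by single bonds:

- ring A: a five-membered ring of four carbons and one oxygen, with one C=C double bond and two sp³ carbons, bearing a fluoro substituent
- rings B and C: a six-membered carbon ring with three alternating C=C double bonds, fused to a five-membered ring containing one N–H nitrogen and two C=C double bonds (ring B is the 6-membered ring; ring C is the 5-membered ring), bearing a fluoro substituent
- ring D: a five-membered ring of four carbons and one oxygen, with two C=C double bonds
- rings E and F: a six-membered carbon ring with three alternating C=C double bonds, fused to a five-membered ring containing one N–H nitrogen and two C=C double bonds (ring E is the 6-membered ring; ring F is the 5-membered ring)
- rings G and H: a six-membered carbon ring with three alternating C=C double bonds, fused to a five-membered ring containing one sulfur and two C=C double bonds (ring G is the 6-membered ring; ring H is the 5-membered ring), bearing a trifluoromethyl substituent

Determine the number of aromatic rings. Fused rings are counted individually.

7

Ring A has two sp³ carbons, so it is not fully conjugated — not aromatic (2,3-dihydrofuran).
Rings B and C form a fused bicyclic system (with one N–H) with 9 sp² atoms and 10 π electrons from ring double bonds plus a heteroatom lone pair. 10 = 4(2)+2, so the system is aromatic and both rings count as aromatic (indole).
Ring D is planar and fully conjugated; 2 ring double bonds (4 π electrons) plus a heteroatom lone pair (2) give 6 π electrons. 6 = 4(1)+2, so ring D is aromatic (furan).
Rings E and F form a fused bicyclic system (with one N–H) with 9 sp² atoms and 10 π electrons from ring double bonds plus a heteroatom lone pair. 10 = 4(2)+2, so the system is aromatic and both rings count as aromatic (indole).
Rings G and H form a fused bicyclic system (with one sulfur) with 9 sp² atoms and 10 π electrons from ring double bonds plus a heteroatom lone pair. 10 = 4(2)+2, so the system is aromatic and both rings count as aromatic (benzothiophene).
Aromatic: B, C, D, E, F, G, H. Total: 7.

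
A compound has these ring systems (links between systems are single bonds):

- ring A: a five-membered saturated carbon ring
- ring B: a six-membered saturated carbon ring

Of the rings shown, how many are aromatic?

0

Ring A has only sp³ atoms, so it is not fully conjugated — not aromatic (cyclopentane).
Ring B has only sp³ atoms, so it is not fully conjugated — not aromatic (cyclohexane).
No ring is aromatic. Total: 0.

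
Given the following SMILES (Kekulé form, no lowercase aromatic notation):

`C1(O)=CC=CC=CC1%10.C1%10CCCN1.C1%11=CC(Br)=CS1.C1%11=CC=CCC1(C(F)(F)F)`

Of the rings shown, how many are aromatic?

1

The SMILES encodes a seven-membered carbon ring with three C=C double bonds and one sp³ carbon; a five-membered saturated ring of four carbons and one N–H nitrogen; a five-membered ring of four carbons and one sulfur, with two C=C double bonds; a six-membered carbon ring with two conjugated C=C double bonds and two sp³ carbons.
The 7-membered ring has one sp³ carbon, so it is not fully conjugated — not aromatic (cycloheptatriene).
The 5-membered ring with one N–H has only sp³ atoms, so it is not fully conjugated — not aromatic (pyrrolidine).
The 5-membered ring with one sulfur is fully conjugated (every ring atom contributes a p orbital); 2 ring double bonds (4 π electrons) plus a heteroatom lone pair (2) give 6 π electrons. Since 6 = 4n+2 (n=1), it is aromatic (thiophene).
The 6-membered ring has two sp³ carbons, so it is not fully conjugated — not aromatic (1,3-cyclohexadiene).
1 of the 4 rings is aromatic. Total: 1.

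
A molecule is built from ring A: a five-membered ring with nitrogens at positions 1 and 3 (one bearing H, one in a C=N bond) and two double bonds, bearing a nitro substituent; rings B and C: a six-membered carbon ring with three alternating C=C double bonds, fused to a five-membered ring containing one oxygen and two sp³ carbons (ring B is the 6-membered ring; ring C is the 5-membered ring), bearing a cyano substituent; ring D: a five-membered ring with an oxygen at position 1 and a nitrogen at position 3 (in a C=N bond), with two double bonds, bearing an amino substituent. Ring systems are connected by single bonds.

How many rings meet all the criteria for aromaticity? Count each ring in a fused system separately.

3

Ring A is fully conjugated (every ring atom contributes a p orbital); 2 ring double bonds (4 π electrons) plus a heteroatom lone pair (2) give 6 π electrons. That satisfies 4n+2 with n=1, so ring A is aromatic (imidazole).
Ring B is fully conjugated (every ring atom contributes a p orbital); 3 ring double bonds give 6 π electrons. That satisfies 4n+2 with n=1, so ring B is aromatic (benzene ring).
Ring C has two sp³ carbons, so it is not fully conjugated — not aromatic (oxolane ring).
Ring D has a continuous p-orbital overlap around the ring; 2 ring double bonds (4 π electrons) plus a heteroatom lone pair (2) give 6 π electrons. 6 = 4(1)+2, so ring D is aromatic (oxazole).
Aromatic: A, B, D. Total: 3.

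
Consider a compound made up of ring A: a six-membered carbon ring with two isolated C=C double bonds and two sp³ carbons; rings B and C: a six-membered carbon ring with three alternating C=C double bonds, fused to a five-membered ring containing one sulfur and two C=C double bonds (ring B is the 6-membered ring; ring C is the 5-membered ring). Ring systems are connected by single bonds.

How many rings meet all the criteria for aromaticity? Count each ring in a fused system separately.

Ring A has two sp³ carbons, so it is not fully conjugated — not aromatic (1,4-cyclohexadiene).
Rings B and C form a fused bicyclic system (with one sulfur) with 9 sp² atoms and 10 π electrons from ring double bonds plus a heteroatom lone pair. 10 = 4(2)+2, so the system is aromatic and both rings count as aromatic (benzothiophene).
Aromatic: B, C. Total: 2.

2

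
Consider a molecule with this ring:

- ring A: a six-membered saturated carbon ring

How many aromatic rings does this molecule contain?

Ring A has only sp³ atoms, so it is not fully conjugated — not aromatic (cyclohexane).

0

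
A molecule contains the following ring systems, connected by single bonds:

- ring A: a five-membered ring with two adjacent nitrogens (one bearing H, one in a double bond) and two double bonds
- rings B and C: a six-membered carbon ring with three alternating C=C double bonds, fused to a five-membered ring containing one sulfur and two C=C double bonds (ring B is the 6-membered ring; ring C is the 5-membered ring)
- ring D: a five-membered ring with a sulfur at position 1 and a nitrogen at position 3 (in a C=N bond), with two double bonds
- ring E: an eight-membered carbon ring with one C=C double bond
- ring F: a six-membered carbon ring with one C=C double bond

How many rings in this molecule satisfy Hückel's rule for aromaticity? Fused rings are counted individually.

4

Ring A has a continuous p-orbital overlap around the ring; 2 ring double bonds (4 π electrons) plus a heteroatom lone pair (2) give 6 π electrons. Since 6 = 4n+2 (n=1), ring A is aromatic (pyrazole).
Rings B and C form a fused bicyclic system (with one sulfur) with 9 sp² atoms and 10 π electrons from ring double bonds plus a heteroatom lone pair. 10 = 4(2)+2, so the system is aromatic and both rings count as aromatic (benzothiophene).
Ring D is fully conjugated (every ring atom contributes a p orbital); 2 ring double bonds (4 π electrons) plus a heteroatom lone pair (2) give 6 π electrons. 6 = 4(1)+2, so ring D is aromatic (thiazole).
Ring E has six sp³ carbons, so it is not fully conjugated — not aromatic (cyclooctene).
Ring F has four sp³ carbons, so it is not fully conjugated — not aromatic (cyclohexene).
Aromatic: A, B, C, D. Total: 4.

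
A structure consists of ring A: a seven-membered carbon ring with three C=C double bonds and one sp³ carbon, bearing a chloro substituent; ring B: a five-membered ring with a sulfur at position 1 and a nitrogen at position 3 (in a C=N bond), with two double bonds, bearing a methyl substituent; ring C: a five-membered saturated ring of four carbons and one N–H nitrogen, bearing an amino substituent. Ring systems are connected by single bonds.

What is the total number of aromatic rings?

Ring A has one sp³ carbon, so it is not fully conjugated — not aromatic (cycloheptatriene).
Ring B has a continuous p-orbital overlap around the ring; 2 ring double bonds (4 π electrons) plus a heteroatom lone pair (2) give 6 π electrons. Since 6 = 4n+2 (n=1), ring B is aromatic (thiazole).
Ring C has only sp³ atoms, so it is not fully conjugated — not aromatic (pyrrolidine).
Aromatic: B. Total: 1.

1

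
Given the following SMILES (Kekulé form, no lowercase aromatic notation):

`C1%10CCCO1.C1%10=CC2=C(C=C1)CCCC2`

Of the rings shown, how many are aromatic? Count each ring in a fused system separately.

The SMILES encodes a five-membered saturated ring of four carbons and one oxygen; a six-membered carbon ring with three alternating C=C double bonds, fused to a saturated six-membered carbon ring.
The 5-membered ring with one oxygen has only sp³ atoms, so it is not fully conjugated — not aromatic (tetrahydrofuran).
The 6-membered ring is planar and fully conjugated; 3 ring double bonds give 6 π electrons. That satisfies 4n+2 with n=1, so it is aromatic (benzene ring).
The second 6-membered ring has four sp³ carbons, so it is not fully conjugated — not aromatic (cyclohexane ring).
1 of the 3 rings is aromatic. Total: 1.

1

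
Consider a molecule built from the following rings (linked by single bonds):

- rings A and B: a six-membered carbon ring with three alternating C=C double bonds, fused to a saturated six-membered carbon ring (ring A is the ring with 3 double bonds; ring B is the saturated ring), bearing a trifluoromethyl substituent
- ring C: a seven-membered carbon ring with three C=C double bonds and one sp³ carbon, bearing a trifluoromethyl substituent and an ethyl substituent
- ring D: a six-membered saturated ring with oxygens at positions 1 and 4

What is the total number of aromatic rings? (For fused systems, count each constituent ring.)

Ring A has a continuous p-orbital overlap around the ring; 3 ring double bonds give 6 π electrons. Since 6 = 4n+2 (n=1), ring A is aromatic (benzene ring).
Ring B has four sp³ carbons, so it is not fully conjugated — not aromatic (cyclohexane ring).
Ring C has one sp³ carbon, so it is not fully conjugated — not aromatic (cycloheptatriene).
Ring D has only sp³ atoms, so it is not fully conjugated — not aromatic (1,4-dioxane).
Aromatic: A. Total: 1.

1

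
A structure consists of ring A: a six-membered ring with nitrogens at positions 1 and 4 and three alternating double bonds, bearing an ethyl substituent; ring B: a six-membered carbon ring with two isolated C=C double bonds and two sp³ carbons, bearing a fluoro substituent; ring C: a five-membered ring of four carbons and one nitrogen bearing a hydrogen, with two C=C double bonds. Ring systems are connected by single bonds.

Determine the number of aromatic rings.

2

Ring A is fully conjugated (every ring atom contributes a p orbital); 3 ring double bonds give 6 π electrons. Since 6 = 4n+2 (n=1), ring A is aromatic (pyrazine).
Ring B has two sp³ carbons, so it is not fully conjugated — not aromatic (1,4-cyclohexadiene).
Ring C is fully conjugated (every ring atom contributes a p orbital); 2 ring double bonds (4 π electrons) plus a heteroatom lone pair (2) give 6 π electrons. 6 = 4(1)+2, so ring C is aromatic (pyrrole).
Aromatic: A, C. Total: 2.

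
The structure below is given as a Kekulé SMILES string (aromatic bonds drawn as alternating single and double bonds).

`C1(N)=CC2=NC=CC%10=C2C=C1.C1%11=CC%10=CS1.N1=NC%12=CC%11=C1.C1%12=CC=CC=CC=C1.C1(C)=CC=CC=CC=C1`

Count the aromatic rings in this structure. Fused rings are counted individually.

4

The SMILES encodes two fused six-membered rings, each with three alternating double bonds; one ring is all carbon and the other has one ring nitrogen; a five-membered ring of four carbons and one sulfur, with two C=C double bonds; a six-membered ring with two adjacent nitrogens and three alternating double bonds; an eight-membered carbon ring with four alternating C=C double bonds; an eight-membered carbon ring with four alternating C=C double bonds.
The fused 6/6-membered bicyclic (with one nitrogen) is a single π system with 10 sp² atoms and 10 π electrons from ring double bonds. 10 = 4(2)+2, so the system is aromatic and both rings count as aromatic (quinoline).
The 5-membered ring with one sulfur has a continuous p-orbital overlap around the ring; 2 ring double bonds (4 π electrons) plus a heteroatom lone pair (2) give 6 π electrons. That satisfies 4n+2 with n=1, so it is aromatic (thiophene).
The 6-membered ring with two nitrogens (1,2) has a continuous p-orbital overlap around the ring; 3 ring double bonds give 6 π electrons. 6 = 4(1)+2, so it is aromatic (pyridazine).
The 8-membered ring has only sp² ring atoms; a planar conformation would have a fully conjugated π system of 8 electrons. But 8 = 4(2), which is 4n not 4n+2, so it is not aromatic (cyclooctatetraene) — cyclooctatetraene distorts into a non-planar tub to avoid antiaromaticity.
The second 8-membered ring has only sp² ring atoms; a planar conformation would have a fully conjugated π system of 8 electrons. But 8 = 4(2), which is 4n not 4n+2, so it is not aromatic (cyclooctatetraene) — cyclooctatetraene distorts into a non-planar tub to avoid antiaromaticity.
4 of the 6 rings are aromatic. Total: 4.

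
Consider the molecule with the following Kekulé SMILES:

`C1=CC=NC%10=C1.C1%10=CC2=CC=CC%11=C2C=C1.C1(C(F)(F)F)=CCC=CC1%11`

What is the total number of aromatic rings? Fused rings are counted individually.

The SMILES encodes a six-membered ring of five carbons and one nitrogen with three alternating double bonds; two fused six-membered carbon rings, each with three alternating C=C double bonds; a six-membered carbon ring with two isolated C=C double bonds and two sp³ carbons.
The 6-membered ring with one nitrogen is planar and fully conjugated; 3 ring double bonds give 6 π electrons. That satisfies 4n+2 with n=1, so it is aromatic (pyridine).
The fused 6/6-membered bicyclic is a single π system with 10 sp² atoms and 10 π electrons from ring double bonds. 10 = 4(2)+2, so the system is aromatic and both rings count as aromatic (naphthalene).
The 6-membered ring has two sp³ carbons, so it is not fully conjugated — not aromatic (1,4-cyclohexadiene).
3 of the 4 rings are aromatic. Total: 3.

3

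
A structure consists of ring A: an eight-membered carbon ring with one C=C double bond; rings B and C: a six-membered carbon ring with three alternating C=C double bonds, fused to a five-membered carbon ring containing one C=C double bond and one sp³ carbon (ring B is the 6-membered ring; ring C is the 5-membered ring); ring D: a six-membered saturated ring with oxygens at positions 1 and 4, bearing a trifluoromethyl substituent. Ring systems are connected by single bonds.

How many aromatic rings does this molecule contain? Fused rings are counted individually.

1

Ring A has six sp³ carbons, so it is not fully conjugated — not aromatic (cyclooctene).
Ring B has a continuous p-orbital overlap around the ring; 3 ring double bonds give 6 π electrons. That satisfies 4n+2 with n=1, so ring B is aromatic (benzene ring).
Ring C has one sp³ carbon, so it is not fully conjugated — not aromatic (cyclopentene ring).
Ring D has only sp³ atoms, so it is not fully conjugated — not aromatic (1,4-dioxane).
Aromatic: B. Total: 1.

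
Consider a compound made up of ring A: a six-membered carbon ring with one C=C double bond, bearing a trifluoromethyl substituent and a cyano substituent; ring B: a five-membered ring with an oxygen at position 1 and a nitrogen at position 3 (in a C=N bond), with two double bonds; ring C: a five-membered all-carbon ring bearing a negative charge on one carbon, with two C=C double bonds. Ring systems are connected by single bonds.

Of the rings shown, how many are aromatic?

Ring A has four sp³ carbons, so it is not fully conjugated — not aromatic (cyclohexene).
Ring B is fully conjugated (every ring atom contributes a p orbital); 2 ring double bonds (4 π electrons) plus a heteroatom lone pair (2) give 6 π electrons. 6 = 4(1)+2, so ring B is aromatic (oxazole).
Ring C has a continuous p-orbital overlap around the ring; 2 ring double bonds (4 π electrons) plus the carbanion lone pair (2) give 6 π electrons. 6 = 4(1)+2, so ring C is aromatic (cyclopentadienyl anion).
Aromatic: B, C. Total: 2.

2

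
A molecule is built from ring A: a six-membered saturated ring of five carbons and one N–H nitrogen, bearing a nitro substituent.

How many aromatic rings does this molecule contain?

0

Ring A has only sp³ atoms, so it is not fully conjugated — not aromatic (piperidine).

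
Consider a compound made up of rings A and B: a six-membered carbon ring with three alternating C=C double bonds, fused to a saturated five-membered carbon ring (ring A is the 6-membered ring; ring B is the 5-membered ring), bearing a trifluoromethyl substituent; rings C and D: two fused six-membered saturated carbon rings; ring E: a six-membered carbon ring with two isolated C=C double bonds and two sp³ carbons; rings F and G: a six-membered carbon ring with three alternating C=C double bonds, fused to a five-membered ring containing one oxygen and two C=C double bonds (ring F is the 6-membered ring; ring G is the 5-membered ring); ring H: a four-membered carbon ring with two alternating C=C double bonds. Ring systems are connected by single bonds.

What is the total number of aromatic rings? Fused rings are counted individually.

3

Ring A is planar and fully conjugated; 3 ring double bonds give 6 π electrons. That satisfies 4n+2 with n=1, so ring A is aromatic (benzene ring).
Ring B has three sp³ carbons, so it is not fully conjugated — not aromatic (cyclopentane ring).
Ring C has only sp³ atoms, so it is not fully conjugated — not aromatic (cyclohexane ring).
Ring D has only sp³ atoms, so it is not fully conjugated — not aromatic (cyclohexane ring).
Ring E has two sp³ carbons, so it is not fully conjugated — not aromatic (1,4-cyclohexadiene).
Rings F and G form a fused bicyclic system (with one oxygen) with 9 sp² atoms and 10 π electrons from ring double bonds plus a heteroatom lone pair. 10 = 4(2)+2, so the system is aromatic and both rings count as aromatic (benzofuran).
Ring H has only sp² ring atoms; a planar conformation would have a fully conjugated π system of 4 electrons. But 4 = 4(1), which is 4n not 4n+2, so ring H is not aromatic (cyclobutadiene) — cyclobutadiene is antiaromatic and distorts to a rectangle.
Aromatic: A, F, G. Total: 3.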